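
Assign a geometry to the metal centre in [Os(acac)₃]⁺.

Each acetylacetonate is −1; balancing the +1 overall charge requires Os(IV).
Osmium is a group-8 element; Os(IV) is therefore d⁴.
Counting donor atoms: 3×acetylacetonate (bidentate) → 6 donors. Coordination number = 6.
Six donors around a single metal centre give an octahedral coordination sphere.

octahedral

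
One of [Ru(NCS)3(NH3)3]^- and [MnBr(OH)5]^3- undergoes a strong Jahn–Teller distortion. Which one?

[Ru(NCS)3(NH3)3]^-: Ligand charges: each isothiocyanate is −1; ammonia is neutral. With an overall charge of −1 the ruthenium centre must be in the +2 oxidation state. Group 8 minus oxidation state 2 gives a d⁶ configuration. A 4d ion has a large Δₒ and is invariably low-spin. The d⁶ configuration leaves the e_g set evenly filled (or empty) — no strong Jahn–Teller driving force.
[MnBr(OH)5]^3-: Each bromide is −1; each hydroxide is −1; balancing the −3 overall charge requires Mn(III). Group 7 minus oxidation state 3 gives a d⁴ configuration. Bromide and hydroxide are weak-field ligands for a first-row metal, so the complex is high-spin. The t₂g³e_g¹ (high-spin) configuration has an unevenly filled e_g set; the Jahn–Teller theorem predicts a tetragonal distortion (typically axial elongation) to lift the degeneracy.

[MnBr(OH)5]^3-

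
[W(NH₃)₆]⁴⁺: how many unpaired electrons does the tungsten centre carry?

2 unpaired electrons

Ammonia is neutral; balancing the +4 overall charge requires W(IV).
Tungsten is a group-6 element; W(IV) is therefore d².
In an octahedral field the d² configuration is t₂g²e_g⁰ (only one arrangement possible), giving 2 unpaired electrons.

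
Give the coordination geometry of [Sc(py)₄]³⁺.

Pyridine is neutral; balancing the +3 overall charge requires Sc(III).
Group 3 minus oxidation state 3 gives a d⁰ configuration.
With 4 monodentate ligands the coordination number is 4.
A d⁰ ion has no crystal-field stabilisation preference between square planar and tetrahedral, so four ligands adopt the sterically favoured tetrahedral geometry.

tetrahedral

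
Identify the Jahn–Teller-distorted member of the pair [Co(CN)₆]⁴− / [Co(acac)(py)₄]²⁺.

[Co(CN)₆]⁴−: Ligand charges: each cyanide is −1. With an overall charge of −4 the cobalt centre must be in the +2 oxidation state. Co sits in group 9, so the d-electron count is 9 − 2 = 7. Cyanide is a strong-field ligand (high in the spectrochemical series) for a first-row metal, so the complex is low-spin. The t₂g⁶e_g¹ (low-spin) configuration has an unevenly filled e_g set; the Jahn–Teller theorem predicts a tetragonal distortion (typically axial elongation) to lift the degeneracy.
[Co(acac)(py)₄]²⁺: Summing ligand charges against the +2 overall charge gives an oxidation state of +3 for cobalt. Co sits in group 9, so the d-electron count is 9 − 3 = 6. Co(III) has an exceptionally large octahedral splitting and is low-spin with essentially every ligand except fluoride. The d⁶ configuration leaves the e_g set evenly filled (or empty) — no strong Jahn–Teller driving force.

[Co(CN)₆]⁴−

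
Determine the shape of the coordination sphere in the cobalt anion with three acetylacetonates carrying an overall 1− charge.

Ligand charges: each acetylacetonate is −1. With an overall charge of −1 the cobalt centre must be in the +2 oxidation state.
Group 9 minus oxidation state 2 gives a d⁷ configuration.
Counting donor atoms: 3×acetylacetonate (bidentate) → 6 donors. Coordination number = 6.
Six donors around a single metal centre give an octahedral coordination sphere.

octahedral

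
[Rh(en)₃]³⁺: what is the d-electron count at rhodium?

Ligand charges: ethylenediamine is neutral. With an overall charge of +3 the rhodium centre must be in the +3 oxidation state.
Group 9 minus oxidation state 3 gives a d⁶ configuration.

d⁶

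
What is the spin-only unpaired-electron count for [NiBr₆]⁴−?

2

Summing ligand charges against the −4 overall charge gives an oxidation state of +2 for nickel.
Group 10 minus oxidation state 2 gives a d⁸ configuration.
In an octahedral field the d⁸ configuration is t₂g⁶e_g² (only one arrangement possible), giving 2 unpaired electrons.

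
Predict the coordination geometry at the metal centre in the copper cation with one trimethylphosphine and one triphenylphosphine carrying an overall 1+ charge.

linear

Trimethylphosphine is neutral; triphenylphosphine is neutral; balancing the +1 overall charge requires Cu(I).
Cu sits in group 11, so the d-electron count is 11 − 1 = 10.
Coordination number: 2.
A d¹⁰ ion with only two ligands adopts a linear arrangement (sp hybridisation; no CFSE preference).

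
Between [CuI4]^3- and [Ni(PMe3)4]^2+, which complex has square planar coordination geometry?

[Ni(PMe3)4]^2+

For [CuI4]^3-: Each iodide is −1; balancing the −3 overall charge requires Cu(I). Group 11 minus oxidation state 1 gives a d¹⁰ configuration. A d¹⁰ ion has no crystal-field stabilisation preference between square planar and tetrahedral, so four ligands adopt the sterically favoured tetrahedral geometry. → tetrahedral.
For [Ni(PMe3)4]^2+: Trimethylphosphine is neutral; balancing the +2 overall charge requires Ni(II). Group 10 minus oxidation state 2 gives a d⁸ configuration. Trimethylphosphine is a strong-field ligand (high in the spectrochemical series). A 3d d⁸ ion with strong-field ligands gains enough CFSE to favour square planar over tetrahedral. → square planar.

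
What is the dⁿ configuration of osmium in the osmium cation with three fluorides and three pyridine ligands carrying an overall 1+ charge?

Summing ligand charges against the +1 overall charge gives an oxidation state of +4 for osmium.
Os sits in group 8, so the d-electron count is 8 − 4 = 4.

d⁴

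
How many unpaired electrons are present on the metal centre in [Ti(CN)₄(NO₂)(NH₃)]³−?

2 unpaired electrons

Summing ligand charges against the −3 overall charge gives an oxidation state of +2 for titanium.
Ti sits in group 4, so the d-electron count is 4 − 2 = 2.
In an octahedral field the d² configuration is t₂g²e_g⁰ (only one arrangement possible), giving 2 unpaired electrons.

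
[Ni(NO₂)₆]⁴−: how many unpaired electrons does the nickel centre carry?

2 unpaired electrons

Ligand charges: each nitro (N-bound nitrite) is −1. With an overall charge of −4 the nickel centre must be in the +2 oxidation state.
Group 10 minus oxidation state 2 gives a d⁸ configuration.
In an octahedral field the d⁸ configuration is t₂g⁶e_g² (only one arrangement possible), giving 2 unpaired electrons.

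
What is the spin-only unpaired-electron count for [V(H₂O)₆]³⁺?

2 unpaired electrons

Water is neutral; balancing the +3 overall charge requires V(III).
V sits in group 5, so the d-electron count is 5 − 3 = 2.
In an octahedral field the d² configuration is t₂g²e_g⁰ (only one arrangement possible), giving 2 unpaired electrons.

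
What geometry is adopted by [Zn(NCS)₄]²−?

tetrahedral

Ligand charges: each isothiocyanate is −1. With an overall charge of −2 the zinc centre must be in the +2 oxidation state.
Zn sits in group 12, so the d-electron count is 12 − 2 = 10.
Coordination number: 4.
A d¹⁰ ion has no crystal-field stabilisation preference between square planar and tetrahedral, so four ligands adopt the sterically favoured tetrahedral geometry.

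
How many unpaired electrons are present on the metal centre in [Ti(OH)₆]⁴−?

Ligand charges: each hydroxide is −1. With an overall charge of −4 the titanium centre must be in the +2 oxidation state.
Ti sits in group 4, so the d-electron count is 4 − 2 = 2.
In an octahedral field the d² configuration is t₂g²e_g⁰ (only one arrangement possible), giving 2 unpaired electrons.

2 unpaired electrons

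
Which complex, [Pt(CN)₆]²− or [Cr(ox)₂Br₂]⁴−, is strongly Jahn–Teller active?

[Cr(ox)₂Br₂]⁴−

[Pt(CN)₆]²−: Each cyanide is −1; balancing the −2 overall charge requires Pt(IV). Group 10 minus oxidation state 4 gives a d⁶ configuration. A 5d ion has a large Δₒ and is invariably low-spin. The d⁶ configuration leaves the e_g set evenly filled (or empty) — no strong Jahn–Teller driving force.
[Cr(ox)₂Br₂]⁴−: Summing ligand charges against the −4 overall charge gives an oxidation state of +2 for chromium. Cr sits in group 6, so the d-electron count is 6 − 2 = 4. Bromide and oxalate are weak-field ligands for a first-row metal, so the complex is high-spin. The t₂g³e_g¹ (high-spin) configuration has an unevenly filled e_g set; the Jahn–Teller theorem predicts a tetragonal distortion (typically axial elongation) to lift the degeneracy.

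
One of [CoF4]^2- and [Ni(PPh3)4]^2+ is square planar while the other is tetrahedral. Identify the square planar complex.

For [CoF4]^2-: Ligand charges: each fluoride is −1. With an overall charge of −2 the cobalt centre must be in the +2 oxidation state. Cobalt is a group-9 element; Co(II) is therefore d⁷. For a high-spin 3d d⁷ ion with weak-field ligands the small Δₜ gives little square-planar CFSE advantage, so four ligands adopt the sterically favoured tetrahedral geometry. → tetrahedral.
For [Ni(PPh3)4]^2+: Summing ligand charges against the +2 overall charge gives an oxidation state of +2 for nickel. Nickel is a group-10 element; Ni(II) is therefore d⁸. Triphenylphosphine is a strong-field ligand (high in the spectrochemical series). A 3d d⁸ ion with strong-field ligands gains enough CFSE to favour square planar over tetrahedral. → square planar.

[Ni(PPh3)4]^2+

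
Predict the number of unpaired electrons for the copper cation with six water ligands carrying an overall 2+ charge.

Ligand charges: water is neutral. With an overall charge of +2 the copper centre must be in the +2 oxidation state.
Cu sits in group 11, so the d-electron count is 11 − 2 = 9.
In an octahedral field the d⁹ configuration is t₂g⁶e_g³ (only one arrangement possible), giving 1 unpaired electron.

1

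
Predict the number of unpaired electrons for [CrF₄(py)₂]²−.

Each fluoride is −1; pyridine is neutral; balancing the −2 overall charge requires Cr(II).
Chromium is a group-6 element; Cr(II) is therefore d⁴.
The spin state decides the count: Fluoride is a weak-field ligand for a first-row metal, so the complex is high-spin.
An octahedral high-spin d⁴ ion is t₂g³e_g¹, giving 4 unpaired electrons.

4 unpaired electrons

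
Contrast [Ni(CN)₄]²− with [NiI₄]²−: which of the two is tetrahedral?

[NiI₄]²−

For [Ni(CN)₄]²−: Summing ligand charges against the −2 overall charge gives an oxidation state of +2 for nickel. Nickel is a group-10 element; Ni(II) is therefore d⁸. Cyanide is a strong-field ligand (high in the spectrochemical series). A 3d d⁸ ion with strong-field ligands gains enough CFSE to favour square planar over tetrahedral. → square planar.
For [NiI₄]²−: Summing ligand charges against the −2 overall charge gives an oxidation state of +2 for nickel. Group 10 minus oxidation state 2 gives a d⁸ configuration. Iodide is a weak-field ligand. With weak-field ligands the CFSE gain from square planar is small, so a 3d d⁸ ion takes the sterically preferred tetrahedral geometry. → tetrahedral.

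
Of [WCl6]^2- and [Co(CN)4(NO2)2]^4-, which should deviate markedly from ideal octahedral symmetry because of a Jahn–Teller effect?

[Co(CN)4(NO2)2]^4-

[WCl6]^2-: Ligand charges: each chloride is −1. With an overall charge of −2 the tungsten centre must be in the +4 oxidation state. W sits in group 6, so the d-electron count is 6 − 4 = 2. The d² configuration leaves the e_g set evenly filled (or empty) — no strong Jahn–Teller driving force.
[Co(CN)4(NO2)2]^4-: Ligand charges: each cyanide is −1; each nitro (N-bound nitrite) is −1. With an overall charge of −4 the cobalt centre must be in the +2 oxidation state. Co sits in group 9, so the d-electron count is 9 − 2 = 7. Cyanide and nitro (N-bound nitrite) are strong-field ligands (high in the spectrochemical series) for a first-row metal, so the complex is low-spin. The t₂g⁶e_g¹ (low-spin) configuration has an unevenly filled e_g set; the Jahn–Teller theorem predicts a tetragonal distortion (typically axial elongation) to lift the degeneracy.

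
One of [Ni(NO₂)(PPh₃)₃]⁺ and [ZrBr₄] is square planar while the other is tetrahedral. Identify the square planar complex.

[Ni(NO₂)(PPh₃)₃]⁺

For [Ni(NO₂)(PPh₃)₃]⁺: Each nitro (N-bound nitrite) is −1; triphenylphosphine is neutral; balancing the +1 overall charge requires Ni(II). Nickel is a group-10 element; Ni(II) is therefore d⁸. Nitro (N-bound nitrite) and triphenylphosphine are strong-field ligands (high in the spectrochemical series). A 3d d⁸ ion with strong-field ligands gains enough CFSE to favour square planar over tetrahedral. → square planar.
For [ZrBr₄]: Summing ligand charges against the 0 overall charge gives an oxidation state of +4 for zirconium. Zr sits in group 4, so the d-electron count is 4 − 4 = 0. A d⁰ ion has no crystal-field stabilisation preference between square planar and tetrahedral, so four ligands adopt the sterically favoured tetrahedral geometry. → tetrahedral.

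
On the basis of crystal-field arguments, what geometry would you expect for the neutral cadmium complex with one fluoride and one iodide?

Each fluoride is −1; each iodide is −1; balancing the 0 overall charge requires Cd(II).
Cd sits in group 12, so the d-electron count is 12 − 2 = 10.
With 2 monodentate ligands the coordination number is 2.
A d¹⁰ ion with only two ligands adopts a linear arrangement (sp hybridisation; no CFSE preference).

linear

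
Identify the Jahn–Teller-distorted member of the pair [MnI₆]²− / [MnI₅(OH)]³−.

[MnI₅(OH)]³−

[MnI₆]²−: Summing ligand charges against the −2 overall charge gives an oxidation state of +4 for manganese. Manganese is a group-7 element; Mn(IV) is therefore d³. The d³ configuration leaves the e_g set evenly filled (or empty) — no strong Jahn–Teller driving force.
[MnI₅(OH)]³−: Each iodide is −1; each hydroxide is −1; balancing the −3 overall charge requires Mn(III). Group 7 minus oxidation state 3 gives a d⁴ configuration. Hydroxide and iodide are weak-field ligands for a first-row metal, so the complex is high-spin. The t₂g³e_g¹ (high-spin) configuration has an unevenly filled e_g set; the Jahn–Teller theorem predicts a tetragonal distortion (typically axial elongation) to lift the degeneracy.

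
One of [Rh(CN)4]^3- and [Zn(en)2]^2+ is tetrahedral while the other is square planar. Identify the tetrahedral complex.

For [Rh(CN)4]^3-: Summing ligand charges against the −3 overall charge gives an oxidation state of +1 for rhodium. Rh sits in group 9, so the d-electron count is 9 − 1 = 8. A 4d d⁸ ion has a large crystal-field splitting; square planar leaves the high-energy d_{x²−y²} orbital empty and maximises CFSE. → square planar.
For [Zn(en)2]^2+: Ligand charges: ethylenediamine is neutral. With an overall charge of +2 the zinc centre must be in the +2 oxidation state. Zinc is a group-12 element; Zn(II) is therefore d¹⁰. A d¹⁰ ion has no crystal-field stabilisation preference between square planar and tetrahedral, so four ligands adopt the sterically favoured tetrahedral geometry. → tetrahedral.

[Zn(en)2]^2+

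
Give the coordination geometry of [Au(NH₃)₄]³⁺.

square planar

Ammonia is neutral; balancing the +3 overall charge requires Au(III).
Group 11 minus oxidation state 3 gives a d⁸ configuration.
Coordination number: 4.
A 5d d⁸ ion has a large crystal-field splitting; square planar leaves the high-energy d_{x²−y²} orbital empty and maximises CFSE.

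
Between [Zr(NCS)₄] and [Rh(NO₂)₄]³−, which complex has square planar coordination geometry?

For [Zr(NCS)₄]: Summing ligand charges against the 0 overall charge gives an oxidation state of +4 for zirconium. Group 4 minus oxidation state 4 gives a d⁰ configuration. A d⁰ ion has no crystal-field stabilisation preference between square planar and tetrahedral, so four ligands adopt the sterically favoured tetrahedral geometry. → tetrahedral.
For [Rh(NO₂)₄]³−: Each nitro (N-bound nitrite) is −1; balancing the −3 overall charge requires Rh(I). Group 9 minus oxidation state 1 gives a d⁸ configuration. A 4d d⁸ ion has a large crystal-field splitting; square planar leaves the high-energy d_{x²−y²} orbital empty and maximises CFSE. → square planar.

[Rh(NO₂)₄]³−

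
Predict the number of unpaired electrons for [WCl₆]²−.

2 unpaired electrons

Each chloride is −1; balancing the −2 overall charge requires W(IV).
W sits in group 6, so the d-electron count is 6 − 4 = 2.
In an octahedral field the d² configuration is t₂g²e_g⁰ (only one arrangement possible), giving 2 unpaired electrons.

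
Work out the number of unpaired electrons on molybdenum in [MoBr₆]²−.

2 unpaired electrons

Summing ligand charges against the −2 overall charge gives an oxidation state of +4 for molybdenum.
Group 6 minus oxidation state 4 gives a d² configuration.
In an octahedral field the d² configuration is t₂g²e_g⁰ (only one arrangement possible), giving 2 unpaired electrons.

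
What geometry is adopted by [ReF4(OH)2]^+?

Each fluoride is −1; each hydroxide is −1; balancing the +1 overall charge requires Re(VII).
Group 7 minus oxidation state 7 gives a d⁰ configuration.
Coordination number: 6.
Six donors around a single metal centre give an octahedral coordination sphere.

octahedral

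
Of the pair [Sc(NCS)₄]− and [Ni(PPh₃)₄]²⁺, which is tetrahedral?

For [Sc(NCS)₄]−: Each isothiocyanate is −1; balancing the −1 overall charge requires Sc(III). Scandium is a group-3 element; Sc(III) is therefore d⁰. A d⁰ ion has no crystal-field stabilisation preference between square planar and tetrahedral, so four ligands adopt the sterically favoured tetrahedral geometry. → tetrahedral.
For [Ni(PPh₃)₄]²⁺: Summing ligand charges against the +2 overall charge gives an oxidation state of +2 for nickel. Nickel is a group-10 element; Ni(II) is therefore d⁸. Triphenylphosphine is a strong-field ligand (high in the spectrochemical series). A 3d d⁸ ion with strong-field ligands gains enough CFSE to favour square planar over tetrahedral. → square planar.

[Sc(NCS)₄]−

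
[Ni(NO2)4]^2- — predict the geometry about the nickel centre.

square planar

Each nitro (N-bound nitrite) is −1; balancing the −2 overall charge requires Ni(II).
Ni sits in group 10, so the d-electron count is 10 − 2 = 8.
Coordination number: 4.
Nitro (N-bound nitrite) is a strong-field ligand (high in the spectrochemical series).
A 3d d⁸ ion with strong-field ligands gains enough CFSE to favour square planar over tetrahedral.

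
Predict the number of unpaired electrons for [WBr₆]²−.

2 unpaired electrons

Each bromide is −1; balancing the −2 overall charge requires W(IV).
W sits in group 6, so the d-electron count is 6 − 4 = 2.
In an octahedral field the d² configuration is t₂g²e_g⁰ (only one arrangement possible), giving 2 unpaired electrons.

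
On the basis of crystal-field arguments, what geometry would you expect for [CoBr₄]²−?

Ligand charges: each bromide is −1. With an overall charge of −2 the cobalt centre must be in the +2 oxidation state.
Group 9 minus oxidation state 2 gives a d⁷ configuration.
With 4 monodentate ligands the coordination number is 4.
Bromide is a weak-field ligand.
For a high-spin 3d d⁷ ion with weak-field ligands the small Δₜ gives little square-planar CFSE advantage, so four ligands adopt the sterically favoured tetrahedral geometry.

tetrahedral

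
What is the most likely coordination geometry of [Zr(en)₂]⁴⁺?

Ligand charges: ethylenediamine is neutral. With an overall charge of +4 the zirconium centre must be in the +4 oxidation state.
Group 4 minus oxidation state 4 gives a d⁰ configuration.
Counting donor atoms: 2×ethylenediamine (bidentate) → 4 donors. Coordination number = 4.
A d⁰ ion has no crystal-field stabilisation preference between square planar and tetrahedral, so four ligands adopt the sterically favoured tetrahedral geometry.

tetrahedral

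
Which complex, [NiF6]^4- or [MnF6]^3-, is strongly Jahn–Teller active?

[NiF6]^4-: Each fluoride is −1; balancing the −4 overall charge requires Ni(II). Group 10 minus oxidation state 2 gives a d⁸ configuration. The d⁸ configuration leaves the e_g set evenly filled (or empty) — no strong Jahn–Teller driving force.
[MnF6]^3-: Ligand charges: each fluoride is −1. With an overall charge of −3 the manganese centre must be in the +3 oxidation state. Group 7 minus oxidation state 3 gives a d⁴ configuration. Fluoride is a weak-field ligand for a first-row metal, so the complex is high-spin. The t₂g³e_g¹ (high-spin) configuration has an unevenly filled e_g set; the Jahn–Teller theorem predicts a tetragonal distortion (typically axial elongation) to lift the degeneracy.

[MnF6]^3-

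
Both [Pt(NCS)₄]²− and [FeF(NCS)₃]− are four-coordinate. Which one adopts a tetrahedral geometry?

For [Pt(NCS)₄]²−: Each isothiocyanate is −1; balancing the −2 overall charge requires Pt(II). Platinum is a group-10 element; Pt(II) is therefore d⁸. A 5d d⁸ ion has a large crystal-field splitting; square planar leaves the high-energy d_{x²−y²} orbital empty and maximises CFSE. → square planar.
For [FeF(NCS)₃]−: Each fluoride is −1; each isothiocyanate is −1; balancing the −1 overall charge requires Fe(III). Iron is a group-8 element; Fe(III) is therefore d⁵. A high-spin d⁵ ion has zero CFSE in either geometry, so four ligands adopt the sterically favoured tetrahedral geometry. → tetrahedral.

[FeF(NCS)₃]−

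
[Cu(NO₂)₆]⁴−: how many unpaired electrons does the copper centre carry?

1

Ligand charges: each nitro (N-bound nitrite) is −1. With an overall charge of −4 the copper centre must be in the +2 oxidation state.
Group 11 minus oxidation state 2 gives a d⁹ configuration.
In an octahedral field the d⁹ configuration is t₂g⁶e_g³ (only one arrangement possible), giving 1 unpaired electron.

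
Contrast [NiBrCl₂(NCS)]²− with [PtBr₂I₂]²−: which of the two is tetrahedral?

[NiBrCl₂(NCS)]²−

For [NiBrCl₂(NCS)]²−: Each bromide is −1; each chloride is −1; each isothiocyanate is −1; balancing the −2 overall charge requires Ni(II). Nickel is a group-10 element; Ni(II) is therefore d⁸. Bromide, chloride, and isothiocyanate are weak-field ligands. With weak-field ligands the CFSE gain from square planar is small, so a 3d d⁸ ion takes the sterically preferred tetrahedral geometry. → tetrahedral.
For [PtBr₂I₂]²−: Each bromide is −1; each iodide is −1; balancing the −2 overall charge requires Pt(II). Platinum is a group-10 element; Pt(II) is therefore d⁸. A 5d d⁸ ion has a large crystal-field splitting; square planar leaves the high-energy d_{x²−y²} orbital empty and maximises CFSE. → square planar.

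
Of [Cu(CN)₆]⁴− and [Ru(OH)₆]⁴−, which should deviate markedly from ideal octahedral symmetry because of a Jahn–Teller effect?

[Cu(CN)₆]⁴−: Each cyanide is −1; balancing the −4 overall charge requires Cu(II). Group 11 minus oxidation state 2 gives a d⁹ configuration. The t₂g⁶e_g³ configuration has an unevenly filled e_g set; the Jahn–Teller theorem predicts a tetragonal distortion (typically axial elongation) to lift the degeneracy.
[Ru(OH)₆]⁴−: Summing ligand charges against the −4 overall charge gives an oxidation state of +2 for ruthenium. Ru sits in group 8, so the d-electron count is 8 − 2 = 6. A 4d ion has a large Δₒ and is invariably low-spin. The d⁶ configuration leaves the e_g set evenly filled (or empty) — no strong Jahn–Teller driving force.

[Cu(CN)₆]⁴−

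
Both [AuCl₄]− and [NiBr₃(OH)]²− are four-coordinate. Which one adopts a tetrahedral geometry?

For [AuCl₄]−: Each chloride is −1; balancing the −1 overall charge requires Au(III). Group 11 minus oxidation state 3 gives a d⁸ configuration. A 5d d⁸ ion has a large crystal-field splitting; square planar leaves the high-energy d_{x²−y²} orbital empty and maximises CFSE. → square planar.
For [NiBr₃(OH)]²−: Each bromide is −1; each hydroxide is −1; balancing the −2 overall charge requires Ni(II). Nickel is a group-10 element; Ni(II) is therefore d⁸. Bromide and hydroxide are weak-field ligands. With weak-field ligands the CFSE gain from square planar is small, so a 3d d⁸ ion takes the sterically preferred tetrahedral geometry. → tetrahedral.

[NiBr₃(OH)]²−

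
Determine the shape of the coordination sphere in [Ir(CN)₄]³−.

square planar

Summing ligand charges against the −3 overall charge gives an oxidation state of +1 for iridium.
Group 9 minus oxidation state 1 gives a d⁸ configuration.
With 4 monodentate ligands the coordination number is 4.
A 5d d⁸ ion has a large crystal-field splitting; square planar leaves the high-energy d_{x²−y²} orbital empty and maximises CFSE.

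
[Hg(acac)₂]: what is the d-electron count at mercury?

d10

Ligand charges: each acetylacetonate is −1. With an overall charge of 0 the mercury centre must be in the +2 oxidation state.
Hg sits in group 12, so the d-electron count is 12 − 2 = 10.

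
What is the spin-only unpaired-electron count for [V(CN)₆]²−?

1 unpaired electron

Ligand charges: each cyanide is −1. With an overall charge of −2 the vanadium centre must be in the +4 oxidation state.
V sits in group 5, so the d-electron count is 5 − 4 = 1.
In an octahedral field the d¹ configuration is t₂g¹e_g⁰ (only one arrangement possible), giving 1 unpaired electron.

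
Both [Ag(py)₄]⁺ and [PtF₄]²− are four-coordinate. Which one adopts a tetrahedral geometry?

[Ag(py)₄]⁺

For [Ag(py)₄]⁺: Summing ligand charges against the +1 overall charge gives an oxidation state of +1 for silver. Ag sits in group 11, so the d-electron count is 11 − 1 = 10. A d¹⁰ ion has no crystal-field stabilisation preference between square planar and tetrahedral, so four ligands adopt the sterically favoured tetrahedral geometry. → tetrahedral.
For [PtF₄]²−: Ligand charges: each fluoride is −1. With an overall charge of −2 the platinum centre must be in the +2 oxidation state. Platinum is a group-10 element; Pt(II) is therefore d⁸. A 5d d⁸ ion has a large crystal-field splitting; square planar leaves the high-energy d_{x²−y²} orbital empty and maximises CFSE. → square planar.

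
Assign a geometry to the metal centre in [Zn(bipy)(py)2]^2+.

tetrahedral

Ligand charges: 2,2′-bipyridine is neutral; pyridine is neutral. With an overall charge of +2 the zinc centre must be in the +2 oxidation state.
Group 12 minus oxidation state 2 gives a d¹⁰ configuration.
Counting donor atoms: 1×2,2′-bipyridine (bidentate) → 2 donors; 2×pyridine (monodentate) → 2 donors. Coordination number = 4.
A d¹⁰ ion has no crystal-field stabilisation preference between square planar and tetrahedral, so four ligands adopt the sterically favoured tetrahedral geometry.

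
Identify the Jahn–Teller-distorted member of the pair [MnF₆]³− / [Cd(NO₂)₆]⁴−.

[MnF₆]³−

[MnF₆]³−: Ligand charges: each fluoride is −1. With an overall charge of −3 the manganese centre must be in the +3 oxidation state. Group 7 minus oxidation state 3 gives a d⁴ configuration. Fluoride is a weak-field ligand for a first-row metal, so the complex is high-spin. The t₂g³e_g¹ (high-spin) configuration has an unevenly filled e_g set; the Jahn–Teller theorem predicts a tetragonal distortion (typically axial elongation) to lift the degeneracy.
[Cd(NO₂)₆]⁴−: Ligand charges: each nitro (N-bound nitrite) is −1. With an overall charge of −4 the cadmium centre must be in the +2 oxidation state. Cd sits in group 12, so the d-electron count is 12 − 2 = 10. The d¹⁰ configuration leaves the e_g set evenly filled (or empty) — no strong Jahn–Teller driving force.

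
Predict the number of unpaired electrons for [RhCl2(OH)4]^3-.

Ligand charges: each chloride is −1; each hydroxide is −1. With an overall charge of −3 the rhodium centre must be in the +3 oxidation state.
Group 9 minus oxidation state 3 gives a d⁶ configuration.
The spin state decides the count: a 4d ion has a large Δₒ and is invariably low-spin.
An octahedral low-spin d⁶ ion is t₂g⁶e_g⁰, giving 0 unpaired electrons.

0 unpaired electrons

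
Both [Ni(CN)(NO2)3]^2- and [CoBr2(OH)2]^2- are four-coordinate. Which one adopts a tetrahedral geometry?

[CoBr2(OH)2]^2-

For [Ni(CN)(NO2)3]^2-: Each cyanide is −1; each nitro (N-bound nitrite) is −1; balancing the −2 overall charge requires Ni(II). Ni sits in group 10, so the d-electron count is 10 − 2 = 8. Cyanide and nitro (N-bound nitrite) are strong-field ligands (high in the spectrochemical series). A 3d d⁸ ion with strong-field ligands gains enough CFSE to favour square planar over tetrahedral. → square planar.
For [CoBr2(OH)2]^2-: Each bromide is −1; each hydroxide is −1; balancing the −2 overall charge requires Co(II). Group 9 minus oxidation state 2 gives a d⁷ configuration. For a high-spin 3d d⁷ ion with weak-field ligands the small Δₜ gives little square-planar CFSE advantage, so four ligands adopt the sterically favoured tetrahedral geometry. → tetrahedral.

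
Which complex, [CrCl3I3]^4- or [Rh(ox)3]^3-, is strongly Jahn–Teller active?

[CrCl3I3]^4-: Summing ligand charges against the −4 overall charge gives an oxidation state of +2 for chromium. Group 6 minus oxidation state 2 gives a d⁴ configuration. Chloride and iodide are weak-field ligands for a first-row metal, so the complex is high-spin. The t₂g³e_g¹ (high-spin) configuration has an unevenly filled e_g set; the Jahn–Teller theorem predicts a tetragonal distortion (typically axial elongation) to lift the degeneracy.
[Rh(ox)3]^3-: Each oxalate is −2; balancing the −3 overall charge requires Rh(III). Rhodium is a group-9 element; Rh(III) is therefore d⁶. A 4d ion has a large Δₒ and is invariably low-spin. The d⁶ configuration leaves the e_g set evenly filled (or empty) — no strong Jahn–Teller driving force.

[CrCl3I3]^4-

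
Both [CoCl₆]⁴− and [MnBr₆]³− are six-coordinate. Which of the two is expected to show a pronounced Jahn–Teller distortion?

[MnBr₆]³−

[CoCl₆]⁴−: Ligand charges: each chloride is −1. With an overall charge of −4 the cobalt centre must be in the +2 oxidation state. Cobalt is a group-9 element; Co(II) is therefore d⁷. Chloride is a weak-field ligand for a first-row metal, so the complex is high-spin. The d⁷ configuration leaves the e_g set evenly filled (or empty) — no strong Jahn–Teller driving force.
[MnBr₆]³−: Summing ligand charges against the −3 overall charge gives an oxidation state of +3 for manganese. Group 7 minus oxidation state 3 gives a d⁴ configuration. Bromide is a weak-field ligand for a first-row metal, so the complex is high-spin. The t₂g³e_g¹ (high-spin) configuration has an unevenly filled e_g set; the Jahn–Teller theorem predicts a tetragonal distortion (typically axial elongation) to lift the degeneracy.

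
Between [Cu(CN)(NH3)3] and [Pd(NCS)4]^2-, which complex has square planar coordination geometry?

[Pd(NCS)4]^2-

For [Cu(CN)(NH3)3]: Ligand charges: each cyanide is −1; ammonia is neutral. With an overall charge of 0 the copper centre must be in the +1 oxidation state. Copper is a group-11 element; Cu(I) is therefore d¹⁰. A d¹⁰ ion has no crystal-field stabilisation preference between square planar and tetrahedral, so four ligands adopt the sterically favoured tetrahedral geometry. → tetrahedral.
For [Pd(NCS)4]^2-: Each isothiocyanate is −1; balancing the −2 overall charge requires Pd(II). Group 10 minus oxidation state 2 gives a d⁸ configuration. A 4d d⁸ ion has a large crystal-field splitting; square planar leaves the high-energy d_{x²−y²} orbital empty and maximises CFSE. → square planar.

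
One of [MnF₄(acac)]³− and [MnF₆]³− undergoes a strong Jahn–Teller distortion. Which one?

[MnF₄(acac)]³−: Each fluoride is −1; each acetylacetonate is −1; balancing the −3 overall charge requires Mn(II). Mn sits in group 7, so the d-electron count is 7 − 2 = 5. Acetylacetonate and fluoride are weak-field ligands for a first-row metal, so the complex is high-spin. The d⁵ configuration leaves the e_g set evenly filled (or empty) — no strong Jahn–Teller driving force.
[MnF₆]³−: Ligand charges: each fluoride is −1. With an overall charge of −3 the manganese centre must be in the +3 oxidation state. Manganese is a group-7 element; Mn(III) is therefore d⁴. Fluoride is a weak-field ligand for a first-row metal, so the complex is high-spin. The t₂g³e_g¹ (high-spin) configuration has an unevenly filled e_g set; the Jahn–Teller theorem predicts a tetragonal distortion (typically axial elongation) to lift the degeneracy.

[MnF₆]³−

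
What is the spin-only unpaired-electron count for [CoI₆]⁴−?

Summing ligand charges against the −4 overall charge gives an oxidation state of +2 for cobalt.
Group 9 minus oxidation state 2 gives a d⁷ configuration.
The spin state decides the count: Iodide is a weak-field ligand for a first-row metal, so the complex is high-spin.
An octahedral high-spin d⁷ ion is t₂g⁵e_g², giving 3 unpaired electrons.

3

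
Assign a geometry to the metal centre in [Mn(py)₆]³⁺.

Summing ligand charges against the +3 overall charge gives an oxidation state of +3 for manganese.
Mn sits in group 7, so the d-electron count is 7 − 3 = 4.
Coordination number: 6.
Six donors around a single metal centre give an octahedral coordination sphere.

octahedral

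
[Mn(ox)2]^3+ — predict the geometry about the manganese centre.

Summing ligand charges against the +3 overall charge gives an oxidation state of +7 for manganese.
Group 7 minus oxidation state 7 gives a d⁰ configuration.
Counting donor atoms: 2×oxalate (bidentate) → 4 donors. Coordination number = 4.
A d⁰ ion has no crystal-field stabilisation preference between square planar and tetrahedral, so four ligands adopt the sterically favoured tetrahedral geometry.

tetrahedral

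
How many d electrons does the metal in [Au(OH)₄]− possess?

Ligand charges: each hydroxide is −1. With an overall charge of −1 the gold centre must be in the +3 oxidation state.
Group 11 minus oxidation state 3 gives a d⁸ configuration.

d⁸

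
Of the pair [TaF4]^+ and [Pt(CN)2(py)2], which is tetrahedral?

[TaF4]^+

For [TaF4]^+: Ligand charges: each fluoride is −1. With an overall charge of +1 the tantalum centre must be in the +5 oxidation state. Tantalum is a group-5 element; Ta(V) is therefore d⁰. A d⁰ ion has no crystal-field stabilisation preference between square planar and tetrahedral, so four ligands adopt the sterically favoured tetrahedral geometry. → tetrahedral.
For [Pt(CN)2(py)2]: Ligand charges: each cyanide is −1; pyridine is neutral. With an overall charge of 0 the platinum centre must be in the +2 oxidation state. Group 10 minus oxidation state 2 gives a d⁸ configuration. A 5d d⁸ ion has a large crystal-field splitting; square planar leaves the high-energy d_{x²−y²} orbital empty and maximises CFSE. → square planar.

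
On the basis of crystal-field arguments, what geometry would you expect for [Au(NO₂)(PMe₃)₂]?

trigonal planar

Ligand charges: each nitro (N-bound nitrite) is −1; trimethylphosphine is neutral. With an overall charge of 0 the gold centre must be in the +1 oxidation state.
Gold is a group-11 element; Au(I) is therefore d¹⁰.
Coordination number: 3.
Three ligands around a d¹⁰ centre minimise repulsion in a trigonal-planar arrangement.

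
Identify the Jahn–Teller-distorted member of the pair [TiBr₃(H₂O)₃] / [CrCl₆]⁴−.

[CrCl₆]⁴−

[TiBr₃(H₂O)₃]: Each bromide is −1; water is neutral; balancing the 0 overall charge requires Ti(III). Titanium is a group-4 element; Ti(III) is therefore d¹. The d¹ configuration leaves the e_g set evenly filled (or empty) — no strong Jahn–Teller driving force.
[CrCl₆]⁴−: Ligand charges: each chloride is −1. With an overall charge of −4 the chromium centre must be in the +2 oxidation state. Group 6 minus oxidation state 2 gives a d⁴ configuration. Chloride is a weak-field ligand for a first-row metal, so the complex is high-spin. The t₂g³e_g¹ (high-spin) configuration has an unevenly filled e_g set; the Jahn–Teller theorem predicts a tetragonal distortion (typically axial elongation) to lift the degeneracy.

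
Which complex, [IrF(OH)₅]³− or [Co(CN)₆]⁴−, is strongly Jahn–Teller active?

[Co(CN)₆]⁴−

[IrF(OH)₅]³−: Ligand charges: each fluoride is −1; each hydroxide is −1. With an overall charge of −3 the iridium centre must be in the +3 oxidation state. Ir sits in group 9, so the d-electron count is 9 − 3 = 6. A 5d ion has a large Δₒ and is invariably low-spin. The d⁶ configuration leaves the e_g set evenly filled (or empty) — no strong Jahn–Teller driving force.
[Co(CN)₆]⁴−: Summing ligand charges against the −4 overall charge gives an oxidation state of +2 for cobalt. Co sits in group 9, so the d-electron count is 9 − 2 = 7. Cyanide is a strong-field ligand (high in the spectrochemical series) for a first-row metal, so the complex is low-spin. The t₂g⁶e_g¹ (low-spin) configuration has an unevenly filled e_g set; the Jahn–Teller theorem predicts a tetragonal distortion (typically axial elongation) to lift the degeneracy.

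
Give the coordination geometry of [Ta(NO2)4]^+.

tetrahedral

Summing ligand charges against the +1 overall charge gives an oxidation state of +5 for tantalum.
Group 5 minus oxidation state 5 gives a d⁰ configuration.
With 4 monodentate ligands the coordination number is 4.
A d⁰ ion has no crystal-field stabilisation preference between square planar and tetrahedral, so four ligands adopt the sterically favoured tetrahedral geometry.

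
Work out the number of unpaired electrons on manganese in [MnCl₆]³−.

4 unpaired electrons

Summing ligand charges against the −3 overall charge gives an oxidation state of +3 for manganese.
Mn sits in group 7, so the d-electron count is 7 − 3 = 4.
The spin state decides the count: Chloride is a weak-field ligand for a first-row metal, so the complex is high-spin.
An octahedral high-spin d⁴ ion is t₂g³e_g¹, giving 4 unpaired electrons.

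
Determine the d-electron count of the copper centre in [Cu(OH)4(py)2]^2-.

Each hydroxide is −1; pyridine is neutral; balancing the −2 overall charge requires Cu(II).
Cu sits in group 11, so the d-electron count is 11 − 2 = 9.

d⁹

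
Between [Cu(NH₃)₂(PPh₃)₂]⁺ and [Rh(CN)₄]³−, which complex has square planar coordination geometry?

[Rh(CN)₄]³−

For [Cu(NH₃)₂(PPh₃)₂]⁺: Summing ligand charges against the +1 overall charge gives an oxidation state of +1 for copper. Copper is a group-11 element; Cu(I) is therefore d¹⁰. A d¹⁰ ion has no crystal-field stabilisation preference between square planar and tetrahedral, so four ligands adopt the sterically favoured tetrahedral geometry. → tetrahedral.
For [Rh(CN)₄]³−: Summing ligand charges against the −3 overall charge gives an oxidation state of +1 for rhodium. Group 9 minus oxidation state 1 gives a d⁸ configuration. A 4d d⁸ ion has a large crystal-field splitting; square planar leaves the high-energy d_{x²−y²} orbital empty and maximises CFSE. → square planar.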